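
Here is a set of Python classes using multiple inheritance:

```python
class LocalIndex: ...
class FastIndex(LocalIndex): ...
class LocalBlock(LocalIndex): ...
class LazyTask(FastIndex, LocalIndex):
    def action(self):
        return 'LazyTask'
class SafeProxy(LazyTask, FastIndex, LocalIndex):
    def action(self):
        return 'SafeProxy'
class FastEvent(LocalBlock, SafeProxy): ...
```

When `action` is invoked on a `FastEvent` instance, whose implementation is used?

L[FastEvent] = FastEvent + merge(L[LocalBlock], L[SafeProxy], [LocalBlock SafeProxy])
  take LocalBlock:  [LocalBlock LocalIndex object] + [SafeProxy LazyTask FastIndex LocalIndex object] + [LocalBlock SafeProxy]
  take SafeProxy:  [LocalIndex object] + [SafeProxy LazyTask FastIndex LocalIndex object] + [SafeProxy]
  take LazyTask:  [LocalIndex object] + [LazyTask FastIndex LocalIndex object]
  take FastIndex:  [LocalIndex object] + [FastIndex LocalIndex object]
  take LocalIndex:  [LocalIndex object] + [LocalIndex object]
  take object:  [object] + [object]
MRO: FastEvent LocalBlock SafeProxy LazyTask FastIndex LocalIndex object
action is defined in: LazyTask, SafeProxy. First along the MRO is SafeProxy.

SafeProxy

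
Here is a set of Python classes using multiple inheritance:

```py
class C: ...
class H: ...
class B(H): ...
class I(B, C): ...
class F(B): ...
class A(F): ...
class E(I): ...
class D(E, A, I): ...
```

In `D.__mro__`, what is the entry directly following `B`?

L[D] = D + merge(L[E], L[A], L[I], [E A I])
  take E:  [E I B H C object] + [A F B H object] + [I B H C object] + [E A I]
  take A:  [I B H C object] + [A F B H object] + [I B H C object] + [A I]
  take I:  [I B H C object] + [F B H object] + [I B H C object] + [I]
  take F:  [B H C object] + [F B H object] + [B H C object]
  take B:  [B H C object] + [B H object] + [B H C object]
  take H:  [H C object] + [H object] + [H C object]
  take C:  [C object] + [object] + [C object]
  take object:  [object] + [object] + [object]
MRO: D E A I F B H C object
B is at position 5; next is H.

H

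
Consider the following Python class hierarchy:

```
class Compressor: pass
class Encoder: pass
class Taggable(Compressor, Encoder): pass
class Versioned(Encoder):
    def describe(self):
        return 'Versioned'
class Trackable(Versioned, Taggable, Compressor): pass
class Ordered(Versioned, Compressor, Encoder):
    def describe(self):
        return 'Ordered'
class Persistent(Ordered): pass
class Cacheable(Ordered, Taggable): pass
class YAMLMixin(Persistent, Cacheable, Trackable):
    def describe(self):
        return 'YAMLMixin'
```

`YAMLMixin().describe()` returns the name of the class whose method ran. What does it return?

YAMLMixin

L[YAMLMixin] = YAMLMixin + merge(L[Persistent], L[Cacheable], L[Trackable], [Persistent Cacheable Trackable])
  take Persistent:  [Persistent Ordered Versioned Compressor Encoder object] + [Cacheable Ordered Versioned Taggable Compressor Encoder object] + [Trackable Versioned Taggable Compressor Encoder object] + [Persistent Cacheable Trackable]
  take Cacheable:  [Ordered Versioned Compressor Encoder object] + [Cacheable Ordered Versioned Taggable Compressor Encoder object] + [Trackable Versioned Taggable Compressor Encoder object] + [Cacheable Trackable]
  take Ordered:  [Ordered Versioned Compressor Encoder object] + [Ordered Versioned Taggable Compressor Encoder object] + [Trackable Versioned Taggable Compressor Encoder object] + [Trackable]
  take Trackable:  [Versioned Compressor Encoder object] + [Versioned Taggable Compressor Encoder object] + [Trackable Versioned Taggable Compressor Encoder object] + [Trackable]
  take Versioned:  [Versioned Compressor Encoder object] + [Versioned Taggable Compressor Encoder object] + [Versioned Taggable Compressor Encoder object]
  take Taggable:  [Compressor Encoder object] + [Taggable Compressor Encoder object] + [Taggable Compressor Encoder object]
  take Compressor:  [Compressor Encoder object] + [Compressor Encoder object] + [Compressor Encoder object]
  take Encoder:  [Encoder object] + [Encoder object] + [Encoder object]
  take object:  [object] + [object] + [object]
MRO: YAMLMixin Persistent Cacheable Ordered Trackable Versioned Taggable Compressor Encoder object
describe is defined in: Ordered, Versioned, YAMLMixin. First along the MRO is YAMLMixin.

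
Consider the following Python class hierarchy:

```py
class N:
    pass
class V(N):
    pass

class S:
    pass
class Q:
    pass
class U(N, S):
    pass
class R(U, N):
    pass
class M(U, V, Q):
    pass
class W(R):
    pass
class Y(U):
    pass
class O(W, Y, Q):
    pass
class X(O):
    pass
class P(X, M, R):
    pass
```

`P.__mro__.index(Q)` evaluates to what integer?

11

L[P] = P + merge(L[X], L[M], L[R], [X M R])
  take X:  [X O W R Y U N S Q object] + [M U V N S Q object] + [R U N S object] + [X M R]
  take O:  [O W R Y U N S Q object] + [M U V N S Q object] + [R U N S object] + [M R]
  take W:  [W R Y U N S Q object] + [M U V N S Q object] + [R U N S object] + [M R]
  take M:  [R Y U N S Q object] + [M U V N S Q object] + [R U N S object] + [M R]
  take R:  [R Y U N S Q object] + [U V N S Q object] + [R U N S object] + [R]
  take Y:  [Y U N S Q object] + [U V N S Q object] + [U N S object]
  take U:  [U N S Q object] + [U V N S Q object] + [U N S object]
  take V:  [N S Q object] + [V N S Q object] + [N S object]
  take N:  [N S Q object] + [N S Q object] + [N S object]
  take S:  [S Q object] + [S Q object] + [S object]
  take Q:  [Q object] + [Q object] + [object]
  take object:  [object] + [object] + [object]
MRO: P X O W M R Y U V N S Q object
Q sits at index 11.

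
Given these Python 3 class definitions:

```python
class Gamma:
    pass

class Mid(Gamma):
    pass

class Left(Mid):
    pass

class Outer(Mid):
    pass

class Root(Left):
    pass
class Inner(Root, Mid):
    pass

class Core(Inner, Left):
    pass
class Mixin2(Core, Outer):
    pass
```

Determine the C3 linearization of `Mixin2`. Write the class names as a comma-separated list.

Mixin2, Core, Inner, Root, Left, Outer, Mid, Gamma, object

L[Mixin2] = Mixin2 + merge(L[Core], L[Outer], [Core Outer])
  take Core:  [Core Inner Root Left Mid Gamma object] + [Outer Mid Gamma object] + [Core Outer]
  take Inner:  [Inner Root Left Mid Gamma object] + [Outer Mid Gamma object] + [Outer]
  take Root:  [Root Left Mid Gamma object] + [Outer Mid Gamma object] + [Outer]
  take Left:  [Left Mid Gamma object] + [Outer Mid Gamma object] + [Outer]
  take Outer:  [Mid Gamma object] + [Outer Mid Gamma object] + [Outer]
  take Mid:  [Mid Gamma object] + [Mid Gamma object]
  take Gamma:  [Gamma object] + [Gamma object]
  take object:  [object] + [object]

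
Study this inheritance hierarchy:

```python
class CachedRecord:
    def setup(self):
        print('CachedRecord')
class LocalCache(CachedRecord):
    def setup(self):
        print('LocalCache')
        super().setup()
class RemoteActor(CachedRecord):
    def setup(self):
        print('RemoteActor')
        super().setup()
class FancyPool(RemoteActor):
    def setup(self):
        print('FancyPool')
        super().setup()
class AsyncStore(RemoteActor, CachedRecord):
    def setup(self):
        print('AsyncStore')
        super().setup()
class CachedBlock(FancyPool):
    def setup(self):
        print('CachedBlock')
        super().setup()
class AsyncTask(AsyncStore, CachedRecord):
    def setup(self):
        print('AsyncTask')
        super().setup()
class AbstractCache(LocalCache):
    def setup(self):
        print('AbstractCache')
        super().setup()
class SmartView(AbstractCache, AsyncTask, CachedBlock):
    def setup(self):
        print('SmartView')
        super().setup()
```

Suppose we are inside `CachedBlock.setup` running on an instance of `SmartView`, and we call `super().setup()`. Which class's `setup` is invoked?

FancyPool

L[SmartView] = SmartView + merge(L[AbstractCache], L[AsyncTask], L[CachedBlock], [AbstractCache AsyncTask CachedBlock])
  take AbstractCache:  [AbstractCache LocalCache CachedRecord object] + [AsyncTask AsyncStore RemoteActor CachedRecord object] + [CachedBlock FancyPool RemoteActor CachedRecord object] + [AbstractCache AsyncTask CachedBlock]
  take LocalCache:  [LocalCache CachedRecord object] + [AsyncTask AsyncStore RemoteActor CachedRecord object] + [CachedBlock FancyPool RemoteActor CachedRecord object] + [AsyncTask CachedBlock]
  take AsyncTask:  [CachedRecord object] + [AsyncTask AsyncStore RemoteActor CachedRecord object] + [CachedBlock FancyPool RemoteActor CachedRecord object] + [AsyncTask CachedBlock]
  take AsyncStore:  [CachedRecord object] + [AsyncStore RemoteActor CachedRecord object] + [CachedBlock FancyPool RemoteActor CachedRecord object] + [CachedBlock]
  take CachedBlock:  [CachedRecord object] + [RemoteActor CachedRecord object] + [CachedBlock FancyPool RemoteActor CachedRecord object] + [CachedBlock]
  take FancyPool:  [CachedRecord object] + [RemoteActor CachedRecord object] + [FancyPool RemoteActor CachedRecord object]
  take RemoteActor:  [CachedRecord object] + [RemoteActor CachedRecord object] + [RemoteActor CachedRecord object]
  take CachedRecord:  [CachedRecord object] + [CachedRecord object] + [CachedRecord object]
  take object:  [object] + [object] + [object]
MRO: SmartView AbstractCache LocalCache AsyncTask AsyncStore CachedBlock FancyPool RemoteActor CachedRecord object
super() in CachedBlock.setup on a SmartView instance goes to the class after CachedBlock in SmartView's MRO: FancyPool.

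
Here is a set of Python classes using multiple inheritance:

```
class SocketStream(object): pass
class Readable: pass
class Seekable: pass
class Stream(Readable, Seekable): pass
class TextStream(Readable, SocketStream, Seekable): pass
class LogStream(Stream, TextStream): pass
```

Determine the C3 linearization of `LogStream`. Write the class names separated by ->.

L[LogStream] = LogStream + merge(L[Stream], L[TextStream], [Stream TextStream])
  take Stream:  [Stream Readable Seekable object] + [TextStream Readable SocketStream Seekable object] + [Stream TextStream]
  take TextStream:  [Readable Seekable object] + [TextStream Readable SocketStream Seekable object] + [TextStream]
  take Readable:  [Readable Seekable object] + [Readable SocketStream Seekable object]
  take SocketStream:  [Seekable object] + [SocketStream Seekable object]
  take Seekable:  [Seekable object] + [Seekable object]
  take object:  [object] + [object]

LogStream -> Stream -> TextStream -> Readable -> SocketStream -> Seekable -> object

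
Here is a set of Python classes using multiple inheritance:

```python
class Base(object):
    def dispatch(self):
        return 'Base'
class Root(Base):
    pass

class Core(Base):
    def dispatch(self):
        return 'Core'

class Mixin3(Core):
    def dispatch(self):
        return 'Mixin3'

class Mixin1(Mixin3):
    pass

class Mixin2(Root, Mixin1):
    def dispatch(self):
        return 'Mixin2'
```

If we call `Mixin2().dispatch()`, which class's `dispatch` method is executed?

L[Mixin2] = Mixin2 + merge(L[Root], L[Mixin1], [Root Mixin1])
  take Root:  [Root Base object] + [Mixin1 Mixin3 Core Base object] + [Root Mixin1]
  take Mixin1:  [Base object] + [Mixin1 Mixin3 Core Base object] + [Mixin1]
  take Mixin3:  [Base object] + [Mixin3 Core Base object]
  take Core:  [Base object] + [Core Base object]
  take Base:  [Base object] + [Base object]
  take object:  [object] + [object]
MRO: Mixin2 Root Mixin1 Mixin3 Core Base object
dispatch is defined in: Base, Core, Mixin2, Mixin3. First along the MRO is Mixin2.

Mixin2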